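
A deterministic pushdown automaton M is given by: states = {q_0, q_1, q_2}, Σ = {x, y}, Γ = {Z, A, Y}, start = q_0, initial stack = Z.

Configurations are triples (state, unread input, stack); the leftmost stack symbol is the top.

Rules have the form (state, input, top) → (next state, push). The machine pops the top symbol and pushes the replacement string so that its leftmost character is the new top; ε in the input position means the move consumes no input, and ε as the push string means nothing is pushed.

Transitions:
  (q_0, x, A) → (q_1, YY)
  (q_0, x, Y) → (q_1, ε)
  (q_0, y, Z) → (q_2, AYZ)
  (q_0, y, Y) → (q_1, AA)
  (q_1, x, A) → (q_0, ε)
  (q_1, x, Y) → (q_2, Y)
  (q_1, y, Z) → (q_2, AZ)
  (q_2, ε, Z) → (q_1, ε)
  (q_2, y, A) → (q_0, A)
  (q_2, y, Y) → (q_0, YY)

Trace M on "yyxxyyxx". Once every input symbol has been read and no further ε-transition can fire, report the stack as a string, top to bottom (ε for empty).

(q_0, yyxxyyxx, Z) ⊢ (q_2, yxxyyxx, AYZ) ⊢ (q_0, xxyyxx, AYZ) ⊢ (q_1, xyyxx, YYYZ) ⊢ (q_2, yyxx, YYYZ) ⊢ (q_0, yxx, YYYYZ) ⊢ (q_1, xx, AAYYYZ) ⊢ (q_0, x, AYYYZ) ⊢ (q_1, ε, YYYYYZ)
All input consumed in state q_1 with stack YYYYYZ.

YYYYYZ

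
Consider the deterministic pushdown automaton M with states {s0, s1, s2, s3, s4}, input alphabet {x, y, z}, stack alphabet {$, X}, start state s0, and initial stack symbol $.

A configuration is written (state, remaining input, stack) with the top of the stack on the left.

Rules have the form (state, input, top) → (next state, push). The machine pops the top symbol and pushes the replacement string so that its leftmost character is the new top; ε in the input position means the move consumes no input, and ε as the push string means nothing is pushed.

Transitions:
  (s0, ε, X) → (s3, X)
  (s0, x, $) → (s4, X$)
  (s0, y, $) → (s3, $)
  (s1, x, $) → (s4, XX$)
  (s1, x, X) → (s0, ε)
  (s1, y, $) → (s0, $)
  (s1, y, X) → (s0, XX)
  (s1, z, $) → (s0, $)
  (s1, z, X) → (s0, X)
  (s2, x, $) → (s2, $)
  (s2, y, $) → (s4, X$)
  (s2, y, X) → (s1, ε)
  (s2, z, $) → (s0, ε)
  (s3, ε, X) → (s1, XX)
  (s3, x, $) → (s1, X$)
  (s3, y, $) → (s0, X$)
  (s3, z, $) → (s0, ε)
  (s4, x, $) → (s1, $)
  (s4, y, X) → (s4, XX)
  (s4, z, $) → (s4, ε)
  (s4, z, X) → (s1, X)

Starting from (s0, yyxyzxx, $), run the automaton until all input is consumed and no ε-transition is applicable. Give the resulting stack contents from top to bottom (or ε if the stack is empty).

XXXXX$

(s0, yyxyzxx, $)
  read y, top $: go to s3, push $ → (s3, yxyzxx, $)
  read y, top $: go to s0, push X$ → (s0, xyzxx, X$)
  ε-move, top X: go to s3, push X → (s3, xyzxx, X$)
  ε-move, top X: go to s1, push XX → (s1, xyzxx, XX$)
  read x, top X: go to s0, push ε → (s0, yzxx, X$)
  ε-move, top X: go to s3, push X → (s3, yzxx, X$)
  ε-move, top X: go to s1, push XX → (s1, yzxx, XX$)
  read y, top X: go to s0, push XX → (s0, zxx, XXX$)
  ε-move, top X: go to s3, push X → (s3, zxx, XXX$)
  ε-move, top X: go to s1, push XX → (s1, zxx, XXXX$)
  read z, top X: go to s0, push X → (s0, xx, XXXX$)
  ε-move, top X: go to s3, push X → (s3, xx, XXXX$)
  ε-move, top X: go to s1, push XX → (s1, xx, XXXXX$)
  read x, top X: go to s0, push ε → (s0, x, XXXX$)
  ε-move, top X: go to s3, push X → (s3, x, XXXX$)
  ε-move, top X: go to s1, push XX → (s1, x, XXXXX$)
  read x, top X: go to s0, push ε → (s0, ε, XXXX$)
  ε-move, top X: go to s3, push X → (s3, ε, XXXX$)
  ε-move, top X: go to s1, push XX → (s1, ε, XXXXX$)
All input consumed in state s1 with stack XXXXX$.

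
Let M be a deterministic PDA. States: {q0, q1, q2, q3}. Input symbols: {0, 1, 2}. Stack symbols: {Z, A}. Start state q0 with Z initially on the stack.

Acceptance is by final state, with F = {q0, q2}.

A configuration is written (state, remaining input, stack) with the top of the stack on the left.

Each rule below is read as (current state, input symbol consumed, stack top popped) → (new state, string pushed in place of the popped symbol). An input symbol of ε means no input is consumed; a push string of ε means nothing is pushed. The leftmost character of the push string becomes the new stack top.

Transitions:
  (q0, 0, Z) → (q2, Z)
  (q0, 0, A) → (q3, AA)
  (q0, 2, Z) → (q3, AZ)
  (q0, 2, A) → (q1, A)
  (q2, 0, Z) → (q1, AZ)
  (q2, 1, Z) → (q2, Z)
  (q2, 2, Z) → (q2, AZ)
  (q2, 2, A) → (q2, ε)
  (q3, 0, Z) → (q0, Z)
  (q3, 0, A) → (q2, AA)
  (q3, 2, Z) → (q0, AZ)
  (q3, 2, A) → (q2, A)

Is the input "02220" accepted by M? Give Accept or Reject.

(q0, 02220, Z)
  read 0, top Z: go to q2, push Z → (q2, 2220, Z)
  read 2, top Z: go to q2, push AZ → (q2, 220, AZ)
  read 2, top A: go to q2, push ε → (q2, 20, Z)
  read 2, top Z: go to q2, push AZ → (q2, 0, AZ)
No transition applies at (q2, 0, AZ); input not fully consumed.

Reject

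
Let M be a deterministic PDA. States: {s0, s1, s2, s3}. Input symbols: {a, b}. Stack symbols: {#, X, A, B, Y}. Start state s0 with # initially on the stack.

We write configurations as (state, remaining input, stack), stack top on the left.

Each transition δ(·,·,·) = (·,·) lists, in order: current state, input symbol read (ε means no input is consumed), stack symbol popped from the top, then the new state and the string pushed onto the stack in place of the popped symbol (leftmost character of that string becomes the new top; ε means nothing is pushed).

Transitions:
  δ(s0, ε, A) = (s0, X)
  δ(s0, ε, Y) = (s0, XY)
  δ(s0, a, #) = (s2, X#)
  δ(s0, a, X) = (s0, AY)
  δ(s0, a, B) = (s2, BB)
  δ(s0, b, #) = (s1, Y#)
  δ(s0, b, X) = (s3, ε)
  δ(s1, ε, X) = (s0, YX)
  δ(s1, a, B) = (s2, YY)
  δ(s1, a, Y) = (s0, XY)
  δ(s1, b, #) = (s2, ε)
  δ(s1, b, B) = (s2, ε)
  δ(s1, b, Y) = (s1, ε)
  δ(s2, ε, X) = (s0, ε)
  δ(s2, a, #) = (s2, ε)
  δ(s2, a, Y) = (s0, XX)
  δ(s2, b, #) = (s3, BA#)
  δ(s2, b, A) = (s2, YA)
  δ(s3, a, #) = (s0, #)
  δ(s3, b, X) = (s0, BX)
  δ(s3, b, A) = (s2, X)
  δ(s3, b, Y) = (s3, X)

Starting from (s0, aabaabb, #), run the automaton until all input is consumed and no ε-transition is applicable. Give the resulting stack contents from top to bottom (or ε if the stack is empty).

XY#

(s0, aabaabb, #)
  read a, top #: go to s2, push X# → (s2, abaabb, X#)
  ε-move, top X: go to s0, push ε → (s0, abaabb, #)
  read a, top #: go to s2, push X# → (s2, baabb, X#)
  ε-move, top X: go to s0, push ε → (s0, baabb, #)
  read b, top #: go to s1, push Y# → (s1, aabb, Y#)
  read a, top Y: go to s0, push XY → (s0, abb, XY#)
  read a, top X: go to s0, push AY → (s0, bb, AYY#)
  ε-move, top A: go to s0, push X → (s0, bb, XYY#)
  read b, top X: go to s3, push ε → (s3, b, YY#)
  read b, top Y: go to s3, push X → (s3, ε, XY#)
All input consumed in state s3 with stack XY#.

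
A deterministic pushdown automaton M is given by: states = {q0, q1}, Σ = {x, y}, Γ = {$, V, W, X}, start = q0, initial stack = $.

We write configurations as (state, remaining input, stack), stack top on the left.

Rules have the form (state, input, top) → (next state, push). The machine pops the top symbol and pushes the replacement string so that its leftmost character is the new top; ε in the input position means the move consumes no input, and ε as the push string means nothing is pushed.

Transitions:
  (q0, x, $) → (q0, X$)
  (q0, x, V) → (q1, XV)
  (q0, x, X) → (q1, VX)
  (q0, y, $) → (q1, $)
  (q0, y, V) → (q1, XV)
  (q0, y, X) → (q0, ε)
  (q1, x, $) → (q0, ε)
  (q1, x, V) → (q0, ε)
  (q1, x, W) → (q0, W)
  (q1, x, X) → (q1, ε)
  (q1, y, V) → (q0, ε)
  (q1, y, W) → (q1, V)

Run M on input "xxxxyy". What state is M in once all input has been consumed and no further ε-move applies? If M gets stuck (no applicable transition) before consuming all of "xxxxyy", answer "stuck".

q0

(q0, xxxxyy, $) ⊢ (q0, xxxyy, X$) ⊢ (q1, xxyy, VX$) ⊢ (q0, xyy, X$) ⊢ (q1, yy, VX$) ⊢ (q0, y, X$) ⊢ (q0, ε, $)
All input consumed; M is in state q0.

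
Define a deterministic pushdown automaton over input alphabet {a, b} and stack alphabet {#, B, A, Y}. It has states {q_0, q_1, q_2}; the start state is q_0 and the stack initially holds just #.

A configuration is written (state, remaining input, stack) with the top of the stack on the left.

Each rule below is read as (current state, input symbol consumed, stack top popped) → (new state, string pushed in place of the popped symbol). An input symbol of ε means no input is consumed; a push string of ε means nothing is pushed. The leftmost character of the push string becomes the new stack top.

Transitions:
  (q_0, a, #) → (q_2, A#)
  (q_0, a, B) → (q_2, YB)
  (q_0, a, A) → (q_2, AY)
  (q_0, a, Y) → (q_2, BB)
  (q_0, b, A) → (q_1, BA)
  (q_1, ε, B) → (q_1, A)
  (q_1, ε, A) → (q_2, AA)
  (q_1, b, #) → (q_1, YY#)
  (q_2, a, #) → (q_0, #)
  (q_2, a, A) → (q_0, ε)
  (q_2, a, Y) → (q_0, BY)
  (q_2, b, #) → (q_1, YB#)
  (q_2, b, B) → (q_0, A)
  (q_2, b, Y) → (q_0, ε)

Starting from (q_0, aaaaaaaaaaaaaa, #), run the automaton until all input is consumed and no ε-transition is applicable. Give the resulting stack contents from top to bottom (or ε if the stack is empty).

#

(q_0, aaaaaaaaaaaaaa, #) ⊢ (q_2, aaaaaaaaaaaaa, A#) ⊢ (q_0, aaaaaaaaaaaa, #) ⊢ (q_2, aaaaaaaaaaa, A#) ⊢ (q_0, aaaaaaaaaa, #) ⊢ (q_2, aaaaaaaaa, A#) ⊢ (q_0, aaaaaaaa, #) ⊢ (q_2, aaaaaaa, A#) ⊢ (q_0, aaaaaa, #) ⊢ (q_2, aaaaa, A#) ⊢ (q_0, aaaa, #) ⊢ (q_2, aaa, A#) ⊢ (q_0, aa, #) ⊢ (q_2, a, A#) ⊢ (q_0, ε, #)
All input consumed in state q_0 with stack #.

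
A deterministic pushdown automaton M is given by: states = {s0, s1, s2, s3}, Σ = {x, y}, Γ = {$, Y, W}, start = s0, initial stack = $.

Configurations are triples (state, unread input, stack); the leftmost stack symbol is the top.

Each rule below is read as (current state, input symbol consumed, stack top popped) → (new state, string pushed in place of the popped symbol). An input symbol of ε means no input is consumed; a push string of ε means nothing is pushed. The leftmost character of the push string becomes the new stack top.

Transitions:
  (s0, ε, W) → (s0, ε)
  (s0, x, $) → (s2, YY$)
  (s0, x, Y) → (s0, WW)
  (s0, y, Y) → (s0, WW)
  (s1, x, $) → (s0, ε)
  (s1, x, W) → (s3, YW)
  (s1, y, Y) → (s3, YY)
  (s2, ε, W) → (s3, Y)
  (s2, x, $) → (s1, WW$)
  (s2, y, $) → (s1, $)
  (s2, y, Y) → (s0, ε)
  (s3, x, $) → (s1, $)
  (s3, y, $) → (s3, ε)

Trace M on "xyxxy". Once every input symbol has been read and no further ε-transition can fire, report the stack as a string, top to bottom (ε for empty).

Y$

(s0, xyxxy, $)
  read x, top $: go to s2, push YY$ → (s2, yxxy, YY$)
  read y, top Y: go to s0, push ε → (s0, xxy, Y$)
  read x, top Y: go to s0, push WW → (s0, xy, WW$)
  ε-move, top W: go to s0, push ε → (s0, xy, W$)
  ε-move, top W: go to s0, push ε → (s0, xy, $)
  read x, top $: go to s2, push YY$ → (s2, y, YY$)
  read y, top Y: go to s0, push ε → (s0, ε, Y$)
All input consumed in state s0 with stack Y$.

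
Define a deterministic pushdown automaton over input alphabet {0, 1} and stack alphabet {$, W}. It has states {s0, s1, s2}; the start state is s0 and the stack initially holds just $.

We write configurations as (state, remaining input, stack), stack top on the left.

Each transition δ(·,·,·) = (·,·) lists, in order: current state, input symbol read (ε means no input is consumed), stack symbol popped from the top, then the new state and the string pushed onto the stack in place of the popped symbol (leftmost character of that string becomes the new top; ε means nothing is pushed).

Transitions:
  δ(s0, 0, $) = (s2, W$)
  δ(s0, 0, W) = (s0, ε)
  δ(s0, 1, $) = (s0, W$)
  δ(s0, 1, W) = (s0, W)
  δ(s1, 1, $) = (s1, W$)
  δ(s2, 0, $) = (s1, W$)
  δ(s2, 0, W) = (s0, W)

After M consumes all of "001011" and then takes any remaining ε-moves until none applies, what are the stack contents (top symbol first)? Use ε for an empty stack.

(s0, 001011, $) ⊢ (s2, 01011, W$) ⊢ (s0, 1011, W$) ⊢ (s0, 011, W$) ⊢ (s0, 11, $) ⊢ (s0, 1, W$) ⊢ (s0, ε, W$)
All input consumed in state s0 with stack W$.

W$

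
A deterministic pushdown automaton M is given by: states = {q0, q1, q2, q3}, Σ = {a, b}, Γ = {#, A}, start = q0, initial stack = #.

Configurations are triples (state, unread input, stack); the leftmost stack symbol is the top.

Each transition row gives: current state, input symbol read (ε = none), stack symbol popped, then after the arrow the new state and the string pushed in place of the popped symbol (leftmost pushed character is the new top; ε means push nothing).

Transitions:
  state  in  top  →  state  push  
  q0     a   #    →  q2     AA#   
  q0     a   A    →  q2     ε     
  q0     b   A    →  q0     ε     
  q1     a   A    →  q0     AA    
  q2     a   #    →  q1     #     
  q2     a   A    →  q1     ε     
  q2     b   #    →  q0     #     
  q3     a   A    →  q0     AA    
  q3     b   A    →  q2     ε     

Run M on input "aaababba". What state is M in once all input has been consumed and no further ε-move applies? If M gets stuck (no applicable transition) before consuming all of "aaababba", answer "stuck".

(q0, aaababba, #)
  read a, top #: go to q2, push AA# → (q2, aababba, AA#)
  read a, top A: go to q1, push ε → (q1, ababba, A#)
  read a, top A: go to q0, push AA → (q0, babba, AA#)
  read b, top A: go to q0, push ε → (q0, abba, A#)
  read a, top A: go to q2, push ε → (q2, bba, #)
  read b, top #: go to q0, push # → (q0, ba, #)
No transition for (q0, b, top #); M blocks with input ba remaining.

stuck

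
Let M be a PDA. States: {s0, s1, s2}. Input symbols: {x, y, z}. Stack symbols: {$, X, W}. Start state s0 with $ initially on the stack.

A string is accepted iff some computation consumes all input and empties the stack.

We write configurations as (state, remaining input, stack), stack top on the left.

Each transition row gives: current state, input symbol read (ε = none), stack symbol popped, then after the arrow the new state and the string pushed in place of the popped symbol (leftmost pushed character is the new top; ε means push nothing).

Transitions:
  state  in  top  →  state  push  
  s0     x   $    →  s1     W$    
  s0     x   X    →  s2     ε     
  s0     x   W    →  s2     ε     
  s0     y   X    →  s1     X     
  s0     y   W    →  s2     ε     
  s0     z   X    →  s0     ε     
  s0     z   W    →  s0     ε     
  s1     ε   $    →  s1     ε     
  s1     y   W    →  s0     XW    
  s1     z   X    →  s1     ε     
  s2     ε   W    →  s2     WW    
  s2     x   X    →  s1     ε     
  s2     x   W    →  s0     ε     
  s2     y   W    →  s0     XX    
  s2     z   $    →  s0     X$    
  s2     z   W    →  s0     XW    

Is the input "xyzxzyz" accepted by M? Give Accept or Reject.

One accepting computation: (s0, xyzxzyz, $) ⊢ (s1, yzxzyz, W$) ⊢ (s0, zxzyz, XW$) ⊢ (s0, xzyz, W$) ⊢ (s2, zyz, $) ⊢ (s0, yz, X$) ⊢ (s1, z, X$) ⊢ (s1, ε, $) ⊢ (s1, ε, ε)
All input consumed and the stack is empty.

Accept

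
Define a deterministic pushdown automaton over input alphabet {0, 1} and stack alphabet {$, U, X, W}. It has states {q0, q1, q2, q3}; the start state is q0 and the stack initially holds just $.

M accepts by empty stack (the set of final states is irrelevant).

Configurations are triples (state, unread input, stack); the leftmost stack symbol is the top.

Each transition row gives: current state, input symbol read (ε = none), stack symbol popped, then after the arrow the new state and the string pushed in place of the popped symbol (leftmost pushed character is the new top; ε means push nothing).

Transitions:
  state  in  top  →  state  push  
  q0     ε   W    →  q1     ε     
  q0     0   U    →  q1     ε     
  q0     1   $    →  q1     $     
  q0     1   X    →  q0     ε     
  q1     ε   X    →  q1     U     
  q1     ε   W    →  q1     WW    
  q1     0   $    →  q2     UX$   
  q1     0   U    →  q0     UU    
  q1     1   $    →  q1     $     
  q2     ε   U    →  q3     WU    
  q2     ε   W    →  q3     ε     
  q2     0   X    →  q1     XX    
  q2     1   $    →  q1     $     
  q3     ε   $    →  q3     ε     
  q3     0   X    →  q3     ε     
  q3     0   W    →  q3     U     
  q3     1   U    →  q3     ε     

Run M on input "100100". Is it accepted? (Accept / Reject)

Reject

(q0, 100100, $)
  read 1, top $: go to q1, push $ → (q1, 00100, $)
  read 0, top $: go to q2, push UX$ → (q2, 0100, UX$)
  ε-move, top U: go to q3, push WU → (q3, 0100, WUX$)
  read 0, top W: go to q3, push U → (q3, 100, UUX$)
  read 1, top U: go to q3, push ε → (q3, 00, UX$)
No transition applies at (q3, 00, UX$); input not fully consumed.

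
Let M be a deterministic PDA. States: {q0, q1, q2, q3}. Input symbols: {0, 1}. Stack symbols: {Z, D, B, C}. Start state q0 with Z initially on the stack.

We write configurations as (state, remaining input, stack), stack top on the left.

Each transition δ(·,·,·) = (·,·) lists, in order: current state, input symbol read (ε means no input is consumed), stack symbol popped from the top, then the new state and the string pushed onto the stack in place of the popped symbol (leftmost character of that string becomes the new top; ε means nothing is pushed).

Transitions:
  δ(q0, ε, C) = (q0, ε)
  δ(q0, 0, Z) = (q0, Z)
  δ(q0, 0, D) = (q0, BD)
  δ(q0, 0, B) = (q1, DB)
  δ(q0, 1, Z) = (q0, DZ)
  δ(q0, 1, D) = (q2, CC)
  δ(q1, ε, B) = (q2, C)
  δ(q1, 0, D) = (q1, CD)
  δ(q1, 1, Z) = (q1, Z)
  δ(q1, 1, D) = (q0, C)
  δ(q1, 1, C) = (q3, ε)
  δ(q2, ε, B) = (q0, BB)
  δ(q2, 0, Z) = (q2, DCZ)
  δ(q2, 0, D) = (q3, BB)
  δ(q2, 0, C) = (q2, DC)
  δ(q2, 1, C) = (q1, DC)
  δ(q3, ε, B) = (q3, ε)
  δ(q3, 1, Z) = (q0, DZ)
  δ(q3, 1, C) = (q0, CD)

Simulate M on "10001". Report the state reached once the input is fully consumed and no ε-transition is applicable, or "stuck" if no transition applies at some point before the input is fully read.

q3

(q0, 10001, Z) ⊢ (q0, 0001, DZ) ⊢ (q0, 001, BDZ) ⊢ (q1, 01, DBDZ) ⊢ (q1, 1, CDBDZ) ⊢ (q3, ε, DBDZ)
All input consumed; M is in state q3.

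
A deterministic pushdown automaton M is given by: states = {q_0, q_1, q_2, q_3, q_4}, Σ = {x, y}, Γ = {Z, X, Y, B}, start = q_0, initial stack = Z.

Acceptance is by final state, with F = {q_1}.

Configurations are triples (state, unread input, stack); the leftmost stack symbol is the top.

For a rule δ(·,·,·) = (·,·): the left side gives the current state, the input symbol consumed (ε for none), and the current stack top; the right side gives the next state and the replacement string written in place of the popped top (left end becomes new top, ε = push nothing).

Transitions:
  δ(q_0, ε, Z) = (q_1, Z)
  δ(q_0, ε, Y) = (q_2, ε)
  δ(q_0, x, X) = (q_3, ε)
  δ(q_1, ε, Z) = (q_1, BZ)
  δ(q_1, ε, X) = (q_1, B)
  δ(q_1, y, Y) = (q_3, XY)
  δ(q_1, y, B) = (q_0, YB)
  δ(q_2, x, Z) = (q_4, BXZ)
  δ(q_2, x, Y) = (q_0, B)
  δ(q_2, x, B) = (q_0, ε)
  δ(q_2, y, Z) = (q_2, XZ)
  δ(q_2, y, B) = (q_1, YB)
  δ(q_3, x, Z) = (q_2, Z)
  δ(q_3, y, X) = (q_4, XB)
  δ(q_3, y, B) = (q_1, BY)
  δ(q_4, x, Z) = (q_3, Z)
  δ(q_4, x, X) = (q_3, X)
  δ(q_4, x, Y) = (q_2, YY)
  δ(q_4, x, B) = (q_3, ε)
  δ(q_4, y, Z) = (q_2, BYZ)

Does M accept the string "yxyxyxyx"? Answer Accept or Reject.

(q_0, yxyxyxyx, Z)
  ε-move, top Z: go to q_1, push Z → (q_1, yxyxyxyx, Z)
  ε-move, top Z: go to q_1, push BZ → (q_1, yxyxyxyx, BZ)
  read y, top B: go to q_0, push YB → (q_0, xyxyxyx, YBZ)
  ε-move, top Y: go to q_2, push ε → (q_2, xyxyxyx, BZ)
  read x, top B: go to q_0, push ε → (q_0, yxyxyx, Z)
  ε-move, top Z: go to q_1, push Z → (q_1, yxyxyx, Z)
  ε-move, top Z: go to q_1, push BZ → (q_1, yxyxyx, BZ)
  read y, top B: go to q_0, push YB → (q_0, xyxyx, YBZ)
  ε-move, top Y: go to q_2, push ε → (q_2, xyxyx, BZ)
  read x, top B: go to q_0, push ε → (q_0, yxyx, Z)
  ε-move, top Z: go to q_1, push Z → (q_1, yxyx, Z)
  ε-move, top Z: go to q_1, push BZ → (q_1, yxyx, BZ)
  read y, top B: go to q_0, push YB → (q_0, xyx, YBZ)
  ε-move, top Y: go to q_2, push ε → (q_2, xyx, BZ)
  read x, top B: go to q_0, push ε → (q_0, yx, Z)
  ε-move, top Z: go to q_1, push Z → (q_1, yx, Z)
  ε-move, top Z: go to q_1, push BZ → (q_1, yx, BZ)
  read y, top B: go to q_0, push YB → (q_0, x, YBZ)
  ε-move, top Y: go to q_2, push ε → (q_2, x, BZ)
  read x, top B: go to q_0, push ε → (q_0, ε, Z)
  ε-move, top Z: go to q_1, push Z → (q_1, ε, Z)
All input consumed; state q_1 ∈ F.

Accept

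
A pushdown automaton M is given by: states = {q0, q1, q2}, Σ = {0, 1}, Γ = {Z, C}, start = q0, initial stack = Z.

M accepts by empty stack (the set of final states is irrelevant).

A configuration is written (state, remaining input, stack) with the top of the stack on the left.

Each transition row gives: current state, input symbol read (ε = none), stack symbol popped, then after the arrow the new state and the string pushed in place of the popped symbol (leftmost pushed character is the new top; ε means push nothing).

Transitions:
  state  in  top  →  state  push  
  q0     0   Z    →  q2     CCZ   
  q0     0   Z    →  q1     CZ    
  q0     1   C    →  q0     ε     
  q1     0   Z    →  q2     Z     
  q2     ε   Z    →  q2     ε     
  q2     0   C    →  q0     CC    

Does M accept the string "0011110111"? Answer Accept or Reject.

No computation consumes all input and empties the stack.

Reject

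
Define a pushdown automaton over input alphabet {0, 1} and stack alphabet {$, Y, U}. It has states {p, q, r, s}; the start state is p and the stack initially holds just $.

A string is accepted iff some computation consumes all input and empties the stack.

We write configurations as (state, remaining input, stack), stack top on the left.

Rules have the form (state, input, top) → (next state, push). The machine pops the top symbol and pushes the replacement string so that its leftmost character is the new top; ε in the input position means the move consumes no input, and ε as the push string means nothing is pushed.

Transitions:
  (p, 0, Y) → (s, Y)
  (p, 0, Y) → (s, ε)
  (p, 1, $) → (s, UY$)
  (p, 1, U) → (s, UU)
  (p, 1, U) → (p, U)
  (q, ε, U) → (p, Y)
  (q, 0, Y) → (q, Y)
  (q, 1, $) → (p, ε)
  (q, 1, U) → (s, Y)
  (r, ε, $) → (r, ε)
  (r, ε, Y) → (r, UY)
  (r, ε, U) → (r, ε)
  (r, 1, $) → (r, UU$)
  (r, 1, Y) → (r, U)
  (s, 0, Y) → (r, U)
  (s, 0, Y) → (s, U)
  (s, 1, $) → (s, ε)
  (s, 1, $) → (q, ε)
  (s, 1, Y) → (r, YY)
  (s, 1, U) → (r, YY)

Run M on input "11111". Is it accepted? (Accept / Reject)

Accept

One accepting computation: (p, 11111, $) ⊢ (s, 1111, UY$) ⊢ (r, 111, YYY$) ⊢ (r, 11, UYY$) ⊢ (r, 11, YY$) ⊢ (r, 1, UY$) ⊢ (r, 1, Y$) ⊢ (r, ε, U$) ⊢ (r, ε, $) ⊢ (r, ε, ε)
All input consumed and the stack is empty.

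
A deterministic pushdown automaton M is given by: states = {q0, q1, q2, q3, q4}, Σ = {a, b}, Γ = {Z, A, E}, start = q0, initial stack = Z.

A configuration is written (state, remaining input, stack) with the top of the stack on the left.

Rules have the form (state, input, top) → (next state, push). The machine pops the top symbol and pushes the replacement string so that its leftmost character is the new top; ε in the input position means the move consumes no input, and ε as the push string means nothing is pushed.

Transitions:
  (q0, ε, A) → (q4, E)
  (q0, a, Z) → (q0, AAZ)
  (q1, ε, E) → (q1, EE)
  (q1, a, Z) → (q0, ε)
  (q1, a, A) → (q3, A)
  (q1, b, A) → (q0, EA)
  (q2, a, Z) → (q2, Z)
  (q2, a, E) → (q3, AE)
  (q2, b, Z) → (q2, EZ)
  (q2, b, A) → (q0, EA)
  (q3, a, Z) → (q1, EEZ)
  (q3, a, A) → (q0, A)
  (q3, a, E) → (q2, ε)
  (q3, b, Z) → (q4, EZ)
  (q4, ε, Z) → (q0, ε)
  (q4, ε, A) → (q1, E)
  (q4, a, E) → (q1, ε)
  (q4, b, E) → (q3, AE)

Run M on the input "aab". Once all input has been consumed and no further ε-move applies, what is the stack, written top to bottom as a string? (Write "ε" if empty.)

(q0, aab, Z)
  read a, top Z: go to q0, push AAZ → (q0, ab, AAZ)
  ε-move, top A: go to q4, push E → (q4, ab, EAZ)
  read a, top E: go to q1, push ε → (q1, b, AZ)
  read b, top A: go to q0, push EA → (q0, ε, EAZ)
All input consumed in state q0 with stack EAZ.

EAZ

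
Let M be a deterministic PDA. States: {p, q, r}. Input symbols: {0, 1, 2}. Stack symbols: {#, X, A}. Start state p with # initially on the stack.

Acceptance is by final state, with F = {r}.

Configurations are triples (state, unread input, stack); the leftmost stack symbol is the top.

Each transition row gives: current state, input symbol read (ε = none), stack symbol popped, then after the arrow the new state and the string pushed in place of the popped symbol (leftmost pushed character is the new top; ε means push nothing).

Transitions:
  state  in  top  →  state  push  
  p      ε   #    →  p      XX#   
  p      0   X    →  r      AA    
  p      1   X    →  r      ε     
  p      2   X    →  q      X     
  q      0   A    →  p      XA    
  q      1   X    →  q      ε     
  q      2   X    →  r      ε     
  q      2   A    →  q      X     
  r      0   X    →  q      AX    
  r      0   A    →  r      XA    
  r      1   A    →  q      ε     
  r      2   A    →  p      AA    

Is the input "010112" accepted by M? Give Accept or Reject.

Accept

(p, 010112, #)
  ε-move, top #: go to p, push XX# → (p, 010112, XX#)
  read 0, top X: go to r, push AA → (r, 10112, AAX#)
  read 1, top A: go to q, push ε → (q, 0112, AX#)
  read 0, top A: go to p, push XA → (p, 112, XAX#)
  read 1, top X: go to r, push ε → (r, 12, AX#)
  read 1, top A: go to q, push ε → (q, 2, X#)
  read 2, top X: go to r, push ε → (r, ε, #)
All input consumed; state r ∈ F.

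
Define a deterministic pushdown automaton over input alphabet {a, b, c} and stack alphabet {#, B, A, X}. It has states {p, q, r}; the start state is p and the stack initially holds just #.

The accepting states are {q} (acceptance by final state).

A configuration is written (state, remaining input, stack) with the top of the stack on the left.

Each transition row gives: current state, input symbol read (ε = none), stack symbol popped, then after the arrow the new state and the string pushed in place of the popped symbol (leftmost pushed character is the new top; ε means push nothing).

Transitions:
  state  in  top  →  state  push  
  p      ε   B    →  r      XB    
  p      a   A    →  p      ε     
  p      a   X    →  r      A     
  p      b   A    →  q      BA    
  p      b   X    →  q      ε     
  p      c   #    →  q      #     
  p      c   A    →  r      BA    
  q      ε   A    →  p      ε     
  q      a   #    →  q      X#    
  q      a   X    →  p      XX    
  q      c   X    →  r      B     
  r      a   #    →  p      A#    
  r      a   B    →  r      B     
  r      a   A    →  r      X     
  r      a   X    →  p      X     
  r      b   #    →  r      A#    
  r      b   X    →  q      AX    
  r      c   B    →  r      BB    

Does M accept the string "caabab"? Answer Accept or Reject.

Accept

(p, caabab, #)
  read c, top #: go to q, push # → (q, aabab, #)
  read a, top #: go to q, push X# → (q, abab, X#)
  read a, top X: go to p, push XX → (p, bab, XX#)
  read b, top X: go to q, push ε → (q, ab, X#)
  read a, top X: go to p, push XX → (p, b, XX#)
  read b, top X: go to q, push ε → (q, ε, X#)
All input consumed; state q ∈ F.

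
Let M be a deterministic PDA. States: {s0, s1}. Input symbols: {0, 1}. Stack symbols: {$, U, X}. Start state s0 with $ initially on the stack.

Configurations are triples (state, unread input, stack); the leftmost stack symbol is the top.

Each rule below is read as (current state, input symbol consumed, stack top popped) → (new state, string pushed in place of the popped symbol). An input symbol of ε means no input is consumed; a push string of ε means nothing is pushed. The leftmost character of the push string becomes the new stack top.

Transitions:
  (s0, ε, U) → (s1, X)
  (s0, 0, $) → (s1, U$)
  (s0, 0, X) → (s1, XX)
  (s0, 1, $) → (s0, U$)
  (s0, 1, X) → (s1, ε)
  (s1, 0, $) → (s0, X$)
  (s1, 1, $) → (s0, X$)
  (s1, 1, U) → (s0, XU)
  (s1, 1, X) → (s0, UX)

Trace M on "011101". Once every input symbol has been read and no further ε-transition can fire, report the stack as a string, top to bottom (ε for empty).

XXXU$

(s0, 011101, $)
  read 0, top $: go to s1, push U$ → (s1, 11101, U$)
  read 1, top U: go to s0, push XU → (s0, 1101, XU$)
  read 1, top X: go to s1, push ε → (s1, 101, U$)
  read 1, top U: go to s0, push XU → (s0, 01, XU$)
  read 0, top X: go to s1, push XX → (s1, 1, XXU$)
  read 1, top X: go to s0, push UX → (s0, ε, UXXU$)
  ε-move, top U: go to s1, push X → (s1, ε, XXXU$)
All input consumed in state s1 with stack XXXU$.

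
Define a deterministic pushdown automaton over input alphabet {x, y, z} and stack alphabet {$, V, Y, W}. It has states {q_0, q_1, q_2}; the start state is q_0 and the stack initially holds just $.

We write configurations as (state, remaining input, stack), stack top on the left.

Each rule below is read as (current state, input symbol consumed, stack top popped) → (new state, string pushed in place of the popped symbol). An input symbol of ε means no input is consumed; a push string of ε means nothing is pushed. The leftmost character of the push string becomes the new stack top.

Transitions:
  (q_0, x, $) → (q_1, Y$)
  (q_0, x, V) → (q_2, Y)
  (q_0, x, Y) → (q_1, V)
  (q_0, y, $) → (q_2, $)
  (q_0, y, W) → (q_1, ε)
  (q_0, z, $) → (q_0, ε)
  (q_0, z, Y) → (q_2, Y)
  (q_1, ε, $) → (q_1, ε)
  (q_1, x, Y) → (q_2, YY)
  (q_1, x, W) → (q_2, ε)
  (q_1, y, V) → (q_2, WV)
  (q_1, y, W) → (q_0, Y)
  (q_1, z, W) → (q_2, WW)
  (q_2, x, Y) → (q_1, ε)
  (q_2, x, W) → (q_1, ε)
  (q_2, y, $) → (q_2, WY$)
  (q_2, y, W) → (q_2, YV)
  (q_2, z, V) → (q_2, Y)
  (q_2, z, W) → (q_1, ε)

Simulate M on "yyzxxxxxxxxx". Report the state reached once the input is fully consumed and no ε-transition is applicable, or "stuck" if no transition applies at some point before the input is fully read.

q_2

(q_0, yyzxxxxxxxxx, $)
  read y, top $: go to q_2, push $ → (q_2, yzxxxxxxxxx, $)
  read y, top $: go to q_2, push WY$ → (q_2, zxxxxxxxxx, WY$)
  read z, top W: go to q_1, push ε → (q_1, xxxxxxxxx, Y$)
  read x, top Y: go to q_2, push YY → (q_2, xxxxxxxx, YY$)
  read x, top Y: go to q_1, push ε → (q_1, xxxxxxx, Y$)
  read x, top Y: go to q_2, push YY → (q_2, xxxxxx, YY$)
  read x, top Y: go to q_1, push ε → (q_1, xxxxx, Y$)
  read x, top Y: go to q_2, push YY → (q_2, xxxx, YY$)
  read x, top Y: go to q_1, push ε → (q_1, xxx, Y$)
  read x, top Y: go to q_2, push YY → (q_2, xx, YY$)
  read x, top Y: go to q_1, push ε → (q_1, x, Y$)
  read x, top Y: go to q_2, push YY → (q_2, ε, YY$)
All input consumed; M is in state q_2.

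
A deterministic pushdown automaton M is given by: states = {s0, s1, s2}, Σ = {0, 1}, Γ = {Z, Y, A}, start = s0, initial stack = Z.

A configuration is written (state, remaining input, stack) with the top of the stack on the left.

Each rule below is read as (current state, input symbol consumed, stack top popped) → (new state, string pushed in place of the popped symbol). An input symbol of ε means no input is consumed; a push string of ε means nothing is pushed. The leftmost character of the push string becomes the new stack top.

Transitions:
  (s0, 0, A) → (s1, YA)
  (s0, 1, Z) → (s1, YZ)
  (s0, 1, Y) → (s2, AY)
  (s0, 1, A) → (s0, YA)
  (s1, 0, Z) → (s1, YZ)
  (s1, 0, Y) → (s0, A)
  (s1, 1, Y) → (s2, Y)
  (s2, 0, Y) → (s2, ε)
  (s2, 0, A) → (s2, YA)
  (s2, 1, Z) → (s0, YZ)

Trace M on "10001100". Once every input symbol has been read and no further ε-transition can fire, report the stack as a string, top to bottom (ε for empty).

AYAAZ

(s0, 10001100, Z) ⊢ (s1, 0001100, YZ) ⊢ (s0, 001100, AZ) ⊢ (s1, 01100, YAZ) ⊢ (s0, 1100, AAZ) ⊢ (s0, 100, YAAZ) ⊢ (s2, 00, AYAAZ) ⊢ (s2, 0, YAYAAZ) ⊢ (s2, ε, AYAAZ)
All input consumed in state s2 with stack AYAAZ.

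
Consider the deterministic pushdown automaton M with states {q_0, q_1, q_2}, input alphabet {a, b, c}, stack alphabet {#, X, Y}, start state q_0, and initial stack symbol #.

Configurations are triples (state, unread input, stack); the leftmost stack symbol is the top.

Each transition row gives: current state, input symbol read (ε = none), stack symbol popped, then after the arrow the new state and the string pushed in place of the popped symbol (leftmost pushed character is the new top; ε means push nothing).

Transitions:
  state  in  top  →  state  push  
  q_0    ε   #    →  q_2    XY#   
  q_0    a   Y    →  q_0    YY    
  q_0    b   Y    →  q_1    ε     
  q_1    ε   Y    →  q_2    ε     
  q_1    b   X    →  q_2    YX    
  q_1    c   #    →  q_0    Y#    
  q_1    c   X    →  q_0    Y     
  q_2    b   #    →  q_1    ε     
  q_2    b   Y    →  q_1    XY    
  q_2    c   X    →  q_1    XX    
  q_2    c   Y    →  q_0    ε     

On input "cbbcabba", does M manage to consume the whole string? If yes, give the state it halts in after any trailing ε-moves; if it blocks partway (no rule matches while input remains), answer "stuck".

(q_0, cbbcabba, #)
  ε-move, top #: go to q_2, push XY# → (q_2, cbbcabba, XY#)
  read c, top X: go to q_1, push XX → (q_1, bbcabba, XXY#)
  read b, top X: go to q_2, push YX → (q_2, bcabba, YXXY#)
  read b, top Y: go to q_1, push XY → (q_1, cabba, XYXXY#)
  read c, top X: go to q_0, push Y → (q_0, abba, YYXXY#)
  read a, top Y: go to q_0, push YY → (q_0, bba, YYYXXY#)
  read b, top Y: go to q_1, push ε → (q_1, ba, YYXXY#)
  ε-move, top Y: go to q_2, push ε → (q_2, ba, YXXY#)
  read b, top Y: go to q_1, push XY → (q_1, a, XYXXY#)
No transition for (q_1, a, top X); M blocks with input a remaining.

stuck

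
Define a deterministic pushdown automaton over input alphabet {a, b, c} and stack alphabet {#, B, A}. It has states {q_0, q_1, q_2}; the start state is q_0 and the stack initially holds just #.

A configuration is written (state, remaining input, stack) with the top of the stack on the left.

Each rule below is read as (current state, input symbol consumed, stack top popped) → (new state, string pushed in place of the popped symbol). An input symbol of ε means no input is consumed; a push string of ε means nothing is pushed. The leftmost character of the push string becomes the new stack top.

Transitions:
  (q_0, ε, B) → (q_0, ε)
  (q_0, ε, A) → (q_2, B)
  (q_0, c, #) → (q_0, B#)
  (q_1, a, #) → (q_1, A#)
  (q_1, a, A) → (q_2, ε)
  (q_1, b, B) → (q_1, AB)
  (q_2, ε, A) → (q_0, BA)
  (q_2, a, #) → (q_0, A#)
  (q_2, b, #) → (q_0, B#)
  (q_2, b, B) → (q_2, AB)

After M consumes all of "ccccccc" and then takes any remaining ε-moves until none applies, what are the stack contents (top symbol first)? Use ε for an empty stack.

(q_0, ccccccc, #) ⊢ (q_0, cccccc, B#) ⊢ (q_0, cccccc, #) ⊢ (q_0, ccccc, B#) ⊢ (q_0, ccccc, #) ⊢ (q_0, cccc, B#) ⊢ (q_0, cccc, #) ⊢ (q_0, ccc, B#) ⊢ (q_0, ccc, #) ⊢ (q_0, cc, B#) ⊢ (q_0, cc, #) ⊢ (q_0, c, B#) ⊢ (q_0, c, #) ⊢ (q_0, ε, B#) ⊢ (q_0, ε, #)
All input consumed in state q_0 with stack #.

#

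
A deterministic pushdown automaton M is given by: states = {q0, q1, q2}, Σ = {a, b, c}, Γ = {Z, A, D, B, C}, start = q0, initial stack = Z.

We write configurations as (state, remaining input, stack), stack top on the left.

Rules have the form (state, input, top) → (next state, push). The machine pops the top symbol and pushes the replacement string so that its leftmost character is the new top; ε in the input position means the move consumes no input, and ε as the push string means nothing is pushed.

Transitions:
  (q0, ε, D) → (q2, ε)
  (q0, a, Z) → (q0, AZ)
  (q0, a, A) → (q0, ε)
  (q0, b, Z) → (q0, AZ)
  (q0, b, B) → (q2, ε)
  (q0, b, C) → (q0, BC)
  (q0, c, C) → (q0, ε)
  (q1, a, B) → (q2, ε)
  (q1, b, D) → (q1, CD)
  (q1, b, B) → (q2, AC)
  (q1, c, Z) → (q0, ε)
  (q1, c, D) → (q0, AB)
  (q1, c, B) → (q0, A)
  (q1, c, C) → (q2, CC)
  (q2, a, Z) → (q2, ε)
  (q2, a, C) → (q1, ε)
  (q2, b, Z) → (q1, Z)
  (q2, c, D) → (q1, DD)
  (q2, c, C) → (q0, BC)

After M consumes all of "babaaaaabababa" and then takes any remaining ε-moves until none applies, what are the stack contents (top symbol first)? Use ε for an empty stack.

(q0, babaaaaabababa, Z) ⊢ (q0, abaaaaabababa, AZ) ⊢ (q0, baaaaabababa, Z) ⊢ (q0, aaaaabababa, AZ) ⊢ (q0, aaaabababa, Z) ⊢ (q0, aaabababa, AZ) ⊢ (q0, aabababa, Z) ⊢ (q0, abababa, AZ) ⊢ (q0, bababa, Z) ⊢ (q0, ababa, AZ) ⊢ (q0, baba, Z) ⊢ (q0, aba, AZ) ⊢ (q0, ba, Z) ⊢ (q0, a, AZ) ⊢ (q0, ε, Z)
All input consumed in state q0 with stack Z.

Z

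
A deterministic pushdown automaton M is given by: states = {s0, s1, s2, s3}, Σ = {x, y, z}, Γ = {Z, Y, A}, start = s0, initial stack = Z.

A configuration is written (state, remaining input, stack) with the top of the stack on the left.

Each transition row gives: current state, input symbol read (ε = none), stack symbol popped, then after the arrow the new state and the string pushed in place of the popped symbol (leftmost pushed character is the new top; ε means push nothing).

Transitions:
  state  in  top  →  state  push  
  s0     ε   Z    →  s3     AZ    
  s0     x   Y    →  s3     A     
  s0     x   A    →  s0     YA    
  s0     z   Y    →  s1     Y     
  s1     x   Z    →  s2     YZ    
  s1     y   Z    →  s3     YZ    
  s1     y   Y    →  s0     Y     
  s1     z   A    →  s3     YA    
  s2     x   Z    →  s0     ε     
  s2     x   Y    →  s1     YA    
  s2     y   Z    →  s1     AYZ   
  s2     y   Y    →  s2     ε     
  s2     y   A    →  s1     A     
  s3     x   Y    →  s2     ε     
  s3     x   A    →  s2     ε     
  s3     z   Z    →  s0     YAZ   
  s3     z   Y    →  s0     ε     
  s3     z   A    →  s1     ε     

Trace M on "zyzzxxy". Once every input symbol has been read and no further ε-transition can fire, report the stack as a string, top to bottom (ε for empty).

YAZ

(s0, zyzzxxy, Z)
  ε-move, top Z: go to s3, push AZ → (s3, zyzzxxy, AZ)
  read z, top A: go to s1, push ε → (s1, yzzxxy, Z)
  read y, top Z: go to s3, push YZ → (s3, zzxxy, YZ)
  read z, top Y: go to s0, push ε → (s0, zxxy, Z)
  ε-move, top Z: go to s3, push AZ → (s3, zxxy, AZ)
  read z, top A: go to s1, push ε → (s1, xxy, Z)
  read x, top Z: go to s2, push YZ → (s2, xy, YZ)
  read x, top Y: go to s1, push YA → (s1, y, YAZ)
  read y, top Y: go to s0, push Y → (s0, ε, YAZ)
All input consumed in state s0 with stack YAZ.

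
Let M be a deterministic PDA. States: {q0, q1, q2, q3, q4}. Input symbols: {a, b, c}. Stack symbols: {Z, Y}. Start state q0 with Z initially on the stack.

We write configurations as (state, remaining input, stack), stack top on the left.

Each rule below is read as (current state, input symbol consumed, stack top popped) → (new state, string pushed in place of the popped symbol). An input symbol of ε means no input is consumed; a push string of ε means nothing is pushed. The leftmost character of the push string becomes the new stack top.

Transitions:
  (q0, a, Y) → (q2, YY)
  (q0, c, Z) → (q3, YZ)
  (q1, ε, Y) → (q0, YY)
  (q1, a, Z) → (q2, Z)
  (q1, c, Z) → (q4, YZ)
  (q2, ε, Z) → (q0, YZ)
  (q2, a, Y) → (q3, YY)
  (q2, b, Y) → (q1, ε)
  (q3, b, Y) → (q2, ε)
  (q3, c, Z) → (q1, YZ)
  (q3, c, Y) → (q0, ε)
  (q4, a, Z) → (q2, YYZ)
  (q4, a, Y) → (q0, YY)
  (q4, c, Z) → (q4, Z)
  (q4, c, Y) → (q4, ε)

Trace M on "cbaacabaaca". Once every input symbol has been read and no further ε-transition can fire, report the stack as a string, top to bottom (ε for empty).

YYYYYZ

(q0, cbaacabaaca, Z)
  read c, top Z: go to q3, push YZ → (q3, baacabaaca, YZ)
  read b, top Y: go to q2, push ε → (q2, aacabaaca, Z)
  ε-move, top Z: go to q0, push YZ → (q0, aacabaaca, YZ)
  read a, top Y: go to q2, push YY → (q2, acabaaca, YYZ)
  read a, top Y: go to q3, push YY → (q3, cabaaca, YYYZ)
  read c, top Y: go to q0, push ε → (q0, abaaca, YYZ)
  read a, top Y: go to q2, push YY → (q2, baaca, YYYZ)
  read b, top Y: go to q1, push ε → (q1, aaca, YYZ)
  ε-move, top Y: go to q0, push YY → (q0, aaca, YYYZ)
  read a, top Y: go to q2, push YY → (q2, aca, YYYYZ)
  read a, top Y: go to q3, push YY → (q3, ca, YYYYYZ)
  read c, top Y: go to q0, push ε → (q0, a, YYYYZ)
  read a, top Y: go to q2, push YY → (q2, ε, YYYYYZ)
All input consumed in state q2 with stack YYYYYZ.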